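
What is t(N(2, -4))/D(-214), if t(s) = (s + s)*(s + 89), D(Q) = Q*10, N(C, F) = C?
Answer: -91/535 ≈ -0.17009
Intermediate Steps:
D(Q) = 10*Q
t(s) = 2*s*(89 + s) (t(s) = (2*s)*(89 + s) = 2*s*(89 + s))
t(N(2, -4))/D(-214) = (2*2*(89 + 2))/((10*(-214))) = (2*2*91)/(-2140) = 364*(-1/2140) = -91/535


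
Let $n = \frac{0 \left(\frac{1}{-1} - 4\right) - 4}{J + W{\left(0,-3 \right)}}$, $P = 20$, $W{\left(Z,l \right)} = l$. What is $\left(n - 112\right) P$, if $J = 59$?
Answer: $- \frac{15690}{7} \approx -2241.4$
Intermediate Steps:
$n = - \frac{1}{14}$ ($n = \frac{0 \left(\frac{1}{-1} - 4\right) - 4}{59 - 3} = \frac{0 \left(-1 - 4\right) - 4}{56} = \left(0 \left(-5\right) - 4\right) \frac{1}{56} = \left(0 - 4\right) \frac{1}{56} = \left(-4\right) \frac{1}{56} = - \frac{1}{14} \approx -0.071429$)
$\left(n - 112\right) P = \left(- \frac{1}{14} - 112\right) 20 = \left(- \frac{1569}{14}\right) 20 = - \frac{15690}{7}$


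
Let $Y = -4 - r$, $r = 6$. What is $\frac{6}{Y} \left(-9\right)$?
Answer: $\frac{27}{5} \approx 5.4$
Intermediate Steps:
$Y = -10$ ($Y = -4 - 6 = -10$)
$\frac{6}{Y} \left(-9\right) = \frac{6}{-10} \left(-9\right) = 6 \left(- \frac{1}{10}\right) \left(-9\right) = \left(- \frac{3}{5}\right) \left(-9\right) = \frac{27}{5}$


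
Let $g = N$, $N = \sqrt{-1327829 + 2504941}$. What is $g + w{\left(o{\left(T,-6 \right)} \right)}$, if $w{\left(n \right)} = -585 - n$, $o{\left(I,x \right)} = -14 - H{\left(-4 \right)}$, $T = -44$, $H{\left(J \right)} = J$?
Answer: $-575 + 2 \sqrt{294278} \approx 509.95$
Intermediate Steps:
$o{\left(I,x \right)} = -10$ ($o{\left(I,x \right)} = -14 - -4 = -14 + 4 = -10$)
$N = 2 \sqrt{294278}$ ($N = \sqrt{1177112} = 2 \sqrt{294278} \approx 1084.9$)
$g = 2 \sqrt{294278} \approx 1084.9$
$g + w{\left(o{\left(T,-6 \right)} \right)} = 2 \sqrt{294278} - 575 = -575 + 2 \sqrt{294278}$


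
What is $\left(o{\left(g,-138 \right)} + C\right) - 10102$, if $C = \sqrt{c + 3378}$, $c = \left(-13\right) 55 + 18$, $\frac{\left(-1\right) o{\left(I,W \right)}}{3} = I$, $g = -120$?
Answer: $-9742 + \sqrt{2681} \approx -9690.2$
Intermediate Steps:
$o{\left(I,W \right)} = - 3 I$
$c = -697$ ($c = -715 + 18 = -697$)
$C = \sqrt{2681}$ ($C = \sqrt{-697 + 3378} = \sqrt{2681} \approx 51.778$)
$\left(o{\left(g,-138 \right)} + C\right) - 10102 = \left(\left(-3\right) \left(-120\right) + \sqrt{2681}\right) - 10102 = \left(360 + \sqrt{2681}\right) - 10102 = -9742 + \sqrt{2681}$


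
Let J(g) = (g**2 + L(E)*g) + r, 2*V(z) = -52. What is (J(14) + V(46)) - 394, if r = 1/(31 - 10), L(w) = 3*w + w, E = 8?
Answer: 4705/21 ≈ 224.05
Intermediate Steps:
V(z) = -26 (V(z) = (1/2)*(-52) = -26)
L(w) = 4*w
r = 1/21 ≈ 0.047619
J(g) = 1/21 + g**2 + 32*g (J(g) = (g**2 + (4*8)*g) + 1/21 = (g**2 + 32*g) + 1/21 = 1/21 + g**2 + 32*g)
(J(14) + V(46)) - 394 = ((1/21 + 14**2 + 32*14) - 26) - 394 = ((1/21 + 196 + 448) - 26) - 394 = (13525/21 - 26) - 394 = 12979/21 - 394 = 4705/21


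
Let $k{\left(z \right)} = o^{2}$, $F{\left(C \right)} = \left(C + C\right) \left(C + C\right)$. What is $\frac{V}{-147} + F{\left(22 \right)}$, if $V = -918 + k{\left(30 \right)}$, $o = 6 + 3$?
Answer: $\frac{95143}{49} \approx 1941.7$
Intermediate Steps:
$F{\left(C \right)} = 4 C^{2}$ ($F{\left(C \right)} = 2 C 2 C = 4 C^{2}$)
$o = 9$
$k{\left(z \right)} = 81$ ($k{\left(z \right)} = 9^{2} = 81$)
$V = -837$ ($V = -918 + 81 = -837$)
$\frac{V}{-147} + F{\left(22 \right)} = - \frac{837}{-147} + 4 \cdot 22^{2} = \left(-837\right) \left(- \frac{1}{147}\right) + 4 \cdot 484 = \frac{279}{49} + 1936 = \frac{95143}{49}$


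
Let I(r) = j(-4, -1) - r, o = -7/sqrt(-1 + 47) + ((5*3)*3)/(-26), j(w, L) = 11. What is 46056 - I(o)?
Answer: 1197125/26 - 7*sqrt(46)/46 ≈ 46042.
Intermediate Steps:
o = -45/26 - 7*sqrt(46)/46 (o = -7*sqrt(46)/46 + (15*3)*(-1/26) = -7*sqrt(46)/46 + 45*(-1/26) = -7*sqrt(46)/46 - 45/26 = -45/26 - 7*sqrt(46)/46 ≈ -2.7629)
I(r) = 11 - r
46056 - I(o) = 46056 - (11 - (-45/26 - 7*sqrt(46)/46)) = 46056 - (11 + (45/26 + 7*sqrt(46)/46)) = 46056 - (331/26 + 7*sqrt(46)/46) = 46056 + (-331/26 - 7*sqrt(46)/46) = 1197125/26 - 7*sqrt(46)/46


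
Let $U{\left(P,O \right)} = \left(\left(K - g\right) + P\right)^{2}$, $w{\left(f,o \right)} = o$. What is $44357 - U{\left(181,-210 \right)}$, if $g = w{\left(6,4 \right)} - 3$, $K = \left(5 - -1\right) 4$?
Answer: $2741$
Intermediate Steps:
$K = 24$ ($K = \left(5 + 1\right) 4 = 6 \cdot 4 = 24$)
$g = 1$ ($g = 4 - 3 = 1$)
$U{\left(P,O \right)} = \left(23 + P\right)^{2}$ ($U{\left(P,O \right)} = \left(\left(24 - 1\right) + P\right)^{2} = \left(23 + P\right)^{2}$)
$44357 - U{\left(181,-210 \right)} = 44357 - \left(23 + 181\right)^{2} = 44357 - 204^{2} = 44357 - 41616 = 2741$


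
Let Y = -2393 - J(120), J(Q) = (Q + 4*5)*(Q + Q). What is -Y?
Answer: 35993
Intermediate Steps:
J(Q) = 2*Q*(20 + Q) (J(Q) = (Q + 20)*(2*Q) = (20 + Q)*(2*Q) = 2*Q*(20 + Q))
Y = -35993 (Y = -2393 - 2*120*(20 + 120) = -2393 - 2*120*140 = -2393 - 1*33600 = -2393 - 33600 = -35993)
-Y = -1*(-35993) = 35993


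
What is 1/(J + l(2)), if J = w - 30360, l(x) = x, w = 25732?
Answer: -1/4626 ≈ -0.00021617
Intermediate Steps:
J = -4628 (J = 25732 - 30360 = -4628)
1/(J + l(2)) = 1/(-4628 + 2) = 1/(-4626) = -1/4626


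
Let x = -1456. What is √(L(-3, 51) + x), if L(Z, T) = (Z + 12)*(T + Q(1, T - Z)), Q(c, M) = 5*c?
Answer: 2*I*√238 ≈ 30.854*I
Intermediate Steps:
L(Z, T) = (5 + T)*(12 + Z) (L(Z, T) = (Z + 12)*(T + 5*1) = (12 + Z)*(T + 5) = (12 + Z)*(5 + T) = (5 + T)*(12 + Z))
√(L(-3, 51) + x) = √((60 + 5*(-3) + 12*51 + 51*(-3)) - 1456) = √((60 - 15 + 612 - 153) - 1456) = √(504 - 1456) = √(-952) = 2*I*√238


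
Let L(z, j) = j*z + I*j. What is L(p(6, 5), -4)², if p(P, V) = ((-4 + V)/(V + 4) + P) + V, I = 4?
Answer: 295936/81 ≈ 3653.5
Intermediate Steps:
p(P, V) = P + V + (-4 + V)/(4 + V) (p(P, V) = ((-4 + V)/(4 + V) + P) + V = (P + (-4 + V)/(4 + V)) + V = P + V + (-4 + V)/(4 + V))
L(z, j) = 4*j + j*z (L(z, j) = j*z + 4*j = 4*j + j*z)
L(p(6, 5), -4)² = (-4*(4 + (-4 + 5² + 4*6 + 5*5 + 6*5)/(4 + 5)))² = (-4*(4 + (-4 + 25 + 24 + 25 + 30)/9))² = (-4*(4 + (⅑)*100))² = (-4*(4 + 100/9))² = (-4*136/9)² = (-544/9)² = 295936/81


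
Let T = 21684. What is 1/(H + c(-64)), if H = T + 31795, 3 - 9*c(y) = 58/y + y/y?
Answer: 96/5134015 ≈ 1.8699e-5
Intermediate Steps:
c(y) = 2/9 - 58/(9*y) (c(y) = ⅓ - (58/y + y/y)/9 = ⅓ - (58/y + 1)/9 = ⅓ - (1 + 58/y)/9 = ⅓ + (-⅑ - 58/(9*y)) = 2/9 - 58/(9*y))
H = 53479 (H = 21684 + 31795 = 53479)
1/(H + c(-64)) = 1/(53479 + (2/9)*(-29 - 64)/(-64)) = 1/(53479 + (2/9)*(-1/64)*(-93)) = 1/(53479 + 31/96) = 1/(5134015/96) = 96/5134015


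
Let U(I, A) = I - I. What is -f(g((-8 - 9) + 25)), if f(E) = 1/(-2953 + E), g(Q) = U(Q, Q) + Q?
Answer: 1/2945 ≈ 0.00033956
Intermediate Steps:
U(I, A) = 0
g(Q) = Q (g(Q) = 0 + Q = Q)
-f(g((-8 - 9) + 25)) = -1/(-2953 + ((-8 - 9) + 25)) = -1/(-2953 + (-17 + 25)) = -1/(-2953 + 8) = -1/(-2945) = -1*(-1/2945) = 1/2945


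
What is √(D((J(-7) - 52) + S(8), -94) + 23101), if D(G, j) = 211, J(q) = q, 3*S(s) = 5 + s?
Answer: 4*√1457 ≈ 152.68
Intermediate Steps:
S(s) = 5/3 + s/3 (S(s) = (5 + s)/3 = 5/3 + s/3)
√(D((J(-7) - 52) + S(8), -94) + 23101) = √(211 + 23101) = √23312 = 4*√1457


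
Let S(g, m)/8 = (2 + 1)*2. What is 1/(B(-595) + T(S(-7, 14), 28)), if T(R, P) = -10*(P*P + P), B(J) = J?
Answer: -1/8715 ≈ -0.00011474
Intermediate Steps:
S(g, m) = 48 (S(g, m) = 8*((2 + 1)*2) = 8*(3*2) = 8*6 = 48)
T(R, P) = -10*P - 10*P² (T(R, P) = -10*(P² + P) = -10*(P + P²) = -10*P - 10*P²)
1/(B(-595) + T(S(-7, 14), 28)) = 1/(-595 - 10*28*(1 + 28)) = 1/(-595 - 10*28*29) = 1/(-595 - 8120) = 1/(-8715) = -1/8715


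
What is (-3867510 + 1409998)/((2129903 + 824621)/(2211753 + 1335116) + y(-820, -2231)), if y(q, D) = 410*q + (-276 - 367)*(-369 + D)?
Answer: -2179118282482/1184300297731 ≈ -1.8400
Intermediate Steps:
y(q, D) = 237267 - 643*D + 410*q (y(q, D) = 410*q - 643*(-369 + D) = 410*q + (237267 - 643*D) = 237267 - 643*D + 410*q)
(-3867510 + 1409998)/((2129903 + 824621)/(2211753 + 1335116) + y(-820, -2231)) = (-3867510 + 1409998)/((2129903 + 824621)/(2211753 + 1335116) + (237267 - 643*(-2231) + 410*(-820))) = -2457512/(2954524/3546869 + (237267 + 1434533 - 336200)) = -2457512/(2954524*(1/3546869) + 1335600) = -2457512/(2954524/3546869 + 1335600) = -2457512/4737201190924/3546869 = -2457512*3546869/4737201190924 = -2179118282482/1184300297731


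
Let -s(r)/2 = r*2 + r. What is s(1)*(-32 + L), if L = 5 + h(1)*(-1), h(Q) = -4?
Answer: 138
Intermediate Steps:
s(r) = -6*r (s(r) = -2*(r*2 + r) = -2*(2*r + r) = -6*r)
L = 9 (L = 5 - 4*(-1) = 5 + 4 = 9)
s(1)*(-32 + L) = (-6*1)*(-32 + 9) = -6*(-23) = 138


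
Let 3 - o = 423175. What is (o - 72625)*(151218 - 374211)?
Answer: 110559260421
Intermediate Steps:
o = -423172 (o = 3 - 1*423175 = 3 - 423175 = -423172)
(o - 72625)*(151218 - 374211) = (-423172 - 72625)*(151218 - 374211) = -495797*(-222993) = 110559260421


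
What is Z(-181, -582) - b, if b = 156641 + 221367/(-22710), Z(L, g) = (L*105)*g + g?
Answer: 82540984379/7570 ≈ 1.0904e+7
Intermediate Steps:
Z(L, g) = g + 105*L*g (Z(L, g) = (105*L)*g + g = 105*L*g + g = g + 105*L*g)
b = 1185698581/7570 (b = 156641 + 221367*(-1/22710) = 156641 - 73789/7570 = 1185698581/7570 ≈ 1.5663e+5)
Z(-181, -582) - b = -582*(1 + 105*(-181)) - 1*1185698581/7570 = -582*(1 - 19005) - 1185698581/7570 = -582*(-19004) - 1185698581/7570 = 11060328 - 1185698581/7570 = 82540984379/7570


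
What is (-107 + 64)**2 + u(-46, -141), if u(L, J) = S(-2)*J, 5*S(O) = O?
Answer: 9527/5 ≈ 1905.4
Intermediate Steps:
S(O) = O/5
u(L, J) = -2*J/5 (u(L, J) = ((1/5)*(-2))*J = -2*J/5)
(-107 + 64)**2 + u(-46, -141) = (-107 + 64)**2 - 2/5*(-141) = (-43)**2 + 282/5 = 1849 + 282/5 = 9527/5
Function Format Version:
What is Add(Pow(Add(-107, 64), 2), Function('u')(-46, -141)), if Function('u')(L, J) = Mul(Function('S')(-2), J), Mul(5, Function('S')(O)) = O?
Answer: Rational(9527, 5) ≈ 1905.4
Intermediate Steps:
Function('S')(O) = Mul(Rational(1, 5), O)
Function('u')(L, J) = Mul(Rational(-2, 5), J) (Function('u')(L, J) = Mul(Mul(Rational(1, 5), -2), J) = Mul(Rational(-2, 5), J))
Add(Pow(Add(-107, 64), 2), Function('u')(-46, -141)) = Add(Pow(Add(-107, 64), 2), Mul(Rational(-2, 5), -141)) = Add(Pow(-43, 2), Rational(282, 5)) = Add(1849, Rational(282, 5)) = Rational(9527, 5)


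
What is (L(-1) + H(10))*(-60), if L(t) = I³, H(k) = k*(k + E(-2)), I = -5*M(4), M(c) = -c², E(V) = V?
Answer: -30724800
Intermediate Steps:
I = 80 (I = -(-5)*4² = -(-5)*16 = -5*(-16) = 80)
H(k) = k*(-2 + k) (H(k) = k*(k - 2) = k*(-2 + k))
L(t) = 512000 (L(t) = 80³ = 512000)
(L(-1) + H(10))*(-60) = (512000 + 10*(-2 + 10))*(-60) = (512000 + 10*8)*(-60) = (512000 + 80)*(-60) = 512080*(-60) = -30724800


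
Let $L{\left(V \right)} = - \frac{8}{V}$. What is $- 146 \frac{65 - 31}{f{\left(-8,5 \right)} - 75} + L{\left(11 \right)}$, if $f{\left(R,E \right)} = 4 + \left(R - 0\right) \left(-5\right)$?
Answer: $\frac{54356}{341} \approx 159.4$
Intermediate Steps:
$f{\left(R,E \right)} = 4 - 5 R$ ($f{\left(R,E \right)} = 4 + \left(R + 0\right) \left(-5\right) = 4 + R \left(-5\right) = 4 - 5 R$)
$- 146 \frac{65 - 31}{f{\left(-8,5 \right)} - 75} + L{\left(11 \right)} = - 146 \frac{65 - 31}{\left(4 - -40\right) - 75} - \frac{8}{11} = - 146 \frac{34}{\left(4 + 40\right) - 75} - \frac{8}{11} = - 146 \frac{34}{44 - 75} - \frac{8}{11} = - 146 \frac{34}{-31} - \frac{8}{11} = - 146 \cdot 34 \left(- \frac{1}{31}\right) - \frac{8}{11} = \left(-146\right) \left(- \frac{34}{31}\right) - \frac{8}{11} = \frac{4964}{31} - \frac{8}{11} = \frac{54356}{341}$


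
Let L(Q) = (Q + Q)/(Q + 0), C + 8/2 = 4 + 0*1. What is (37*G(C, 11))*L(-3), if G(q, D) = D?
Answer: 814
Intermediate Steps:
C = 0 (C = -4 + (4 + 0*1) = -4 + (4 + 0) = -4 + 4 = 0)
L(Q) = 2 (L(Q) = (2*Q)/Q = 2)
(37*G(C, 11))*L(-3) = (37*11)*2 = 407*2 = 814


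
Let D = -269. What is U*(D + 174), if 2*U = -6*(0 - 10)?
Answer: -2850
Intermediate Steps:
U = 30 (U = (-6*(0 - 10))/2 = (-6*(-10))/2 = (½)*60 = 30)
U*(D + 174) = 30*(-269 + 174) = 30*(-95) = -2850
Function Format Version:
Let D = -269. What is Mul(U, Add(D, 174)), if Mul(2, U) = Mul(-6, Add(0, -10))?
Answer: -2850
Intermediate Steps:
U = 30 (U = Mul(Rational(1, 2), Mul(-6, Add(0, -10))) = Mul(Rational(1, 2), Mul(-6, -10)) = Mul(Rational(1, 2), 60) = 30)
Mul(U, Add(D, 174)) = Mul(30, Add(-269, 174)) = Mul(30, -95) = -2850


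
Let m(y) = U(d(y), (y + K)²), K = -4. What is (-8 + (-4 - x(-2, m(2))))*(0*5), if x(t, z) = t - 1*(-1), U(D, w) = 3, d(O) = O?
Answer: 0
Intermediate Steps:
m(y) = 3
x(t, z) = 1 + t (x(t, z) = t + 1 = 1 + t)
(-8 + (-4 - x(-2, m(2))))*(0*5) = (-8 + (-4 - (1 - 2)))*(0*5) = (-8 + (-4 - 1*(-1)))*0 = (-8 + (-4 + 1))*0 = (-8 - 3)*0 = -11*0 = 0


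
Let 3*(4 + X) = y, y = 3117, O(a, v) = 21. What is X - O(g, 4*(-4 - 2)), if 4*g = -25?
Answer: 1014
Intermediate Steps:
g = -25/4 (g = (¼)*(-25) = -25/4 ≈ -6.2500)
X = 1035 (X = -4 + (⅓)*3117 = -4 + 1039 = 1035)
X - O(g, 4*(-4 - 2)) = 1035 - 1*21 = 1035 - 21 = 1014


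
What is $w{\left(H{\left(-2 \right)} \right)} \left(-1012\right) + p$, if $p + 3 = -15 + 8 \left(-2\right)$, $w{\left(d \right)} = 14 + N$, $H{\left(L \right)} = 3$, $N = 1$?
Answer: $-15214$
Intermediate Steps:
$w{\left(d \right)} = 15$ ($w{\left(d \right)} = 14 + 1 = 15$)
$p = -34$ ($p = -3 + \left(-15 + 8 \left(-2\right)\right) = -3 - 31 = -34$)
$w{\left(H{\left(-2 \right)} \right)} \left(-1012\right) + p = 15 \left(-1012\right) - 34 = -15180 - 34 = -15214$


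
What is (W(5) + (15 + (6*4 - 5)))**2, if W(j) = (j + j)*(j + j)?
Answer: 17956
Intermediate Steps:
W(j) = 4*j**2 (W(j) = (2*j)*(2*j) = 4*j**2)
(W(5) + (15 + (6*4 - 5)))**2 = (4*5**2 + (15 + (6*4 - 5)))**2 = (4*25 + (15 + (24 - 5)))**2 = (100 + (15 + 19))**2 = (100 + 34)**2 = 134**2 = 17956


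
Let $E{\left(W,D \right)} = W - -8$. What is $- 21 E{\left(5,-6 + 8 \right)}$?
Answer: $-273$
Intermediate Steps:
$E{\left(W,D \right)} = 8 + W$ ($E{\left(W,D \right)} = W + 8 = 8 + W$)
$- 21 E{\left(5,-6 + 8 \right)} = - 21 \left(8 + 5\right) = \left(-21\right) 13 = -273$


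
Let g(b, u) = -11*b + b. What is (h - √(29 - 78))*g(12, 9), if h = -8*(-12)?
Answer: -11520 + 840*I ≈ -11520.0 + 840.0*I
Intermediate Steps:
h = 96
g(b, u) = -10*b
(h - √(29 - 78))*g(12, 9) = (96 - √(29 - 78))*(-10*12) = (96 - √(-49))*(-120) = (96 - 7*I)*(-120) = -11520 + 840*I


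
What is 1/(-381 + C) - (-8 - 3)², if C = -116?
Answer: -60138/497 ≈ -121.00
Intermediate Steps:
1/(-381 + C) - (-8 - 3)² = 1/(-381 - 116) - (-8 - 3)² = 1/(-497) - 1*(-11)² = -1/497 - 1*121 = -1/497 - 121 = -60138/497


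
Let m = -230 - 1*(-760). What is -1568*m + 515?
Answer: -830525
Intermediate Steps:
m = 530 (m = -230 + 760 = 530)
-1568*m + 515 = -1568*530 + 515 = -831040 + 515 = -830525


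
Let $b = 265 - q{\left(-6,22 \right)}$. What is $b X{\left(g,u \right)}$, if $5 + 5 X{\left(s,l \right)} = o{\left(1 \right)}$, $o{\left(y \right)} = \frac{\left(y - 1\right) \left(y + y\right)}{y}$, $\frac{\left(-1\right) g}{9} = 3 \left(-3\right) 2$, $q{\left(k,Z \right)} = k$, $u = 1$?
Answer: $-271$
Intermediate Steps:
$g = 162$ ($g = - 9 \cdot 3 \left(-3\right) 2 = - 9 \left(\left(-9\right) 2\right) = \left(-9\right) \left(-18\right) = 162$)
$b = 271$ ($b = 265 - -6 = 265 + 6 = 271$)
$o{\left(y \right)} = -2 + 2 y$ ($o{\left(y \right)} = \frac{\left(-1 + y\right) 2 y}{y} = \frac{2 y \left(-1 + y\right)}{y} = -2 + 2 y$)
$X{\left(s,l \right)} = -1$ ($X{\left(s,l \right)} = -1 + \frac{-2 + 2 \cdot 1}{5} = -1 + \frac{-2 + 2}{5} = -1 + \frac{1}{5} \cdot 0 = -1 + 0 = -1$)
$b X{\left(g,u \right)} = 271 \left(-1\right) = -271$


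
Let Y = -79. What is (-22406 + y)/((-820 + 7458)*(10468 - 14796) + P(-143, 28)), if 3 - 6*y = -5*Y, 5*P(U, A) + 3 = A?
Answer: 67414/86187777 ≈ 0.00078218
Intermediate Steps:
P(U, A) = -⅗ + A/5
y = -196/3 (y = ½ - (-5)*(-79)/6 = ½ - ⅙*395 = ½ - 395/6 = -196/3 ≈ -65.333)
(-22406 + y)/((-820 + 7458)*(10468 - 14796) + P(-143, 28)) = (-22406 - 196/3)/((-820 + 7458)*(10468 - 14796) + (-⅗ + (⅕)*28)) = -67414/(3*(6638*(-4328) + (-⅗ + 28/5))) = -67414/(3*(-28729264 + 5)) = -67414/3/(-28729259) = -67414/3*(-1/28729259) = 67414/86187777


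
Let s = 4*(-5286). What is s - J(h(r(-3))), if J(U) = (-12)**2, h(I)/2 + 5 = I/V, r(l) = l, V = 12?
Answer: -21288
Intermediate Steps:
h(I) = -10 + I/6 (h(I) = -10 + 2*(I/12) = -10 + I/6)
J(U) = 144
s = -21144
s - J(h(r(-3))) = -21144 - 1*144 = -21144 - 144 = -21288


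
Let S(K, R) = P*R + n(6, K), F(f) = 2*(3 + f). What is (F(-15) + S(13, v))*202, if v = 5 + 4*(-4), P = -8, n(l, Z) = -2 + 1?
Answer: 12726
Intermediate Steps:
n(l, Z) = -1
F(f) = 6 + 2*f
v = -11 (v = 5 - 16 = -11)
S(K, R) = -1 - 8*R (S(K, R) = -8*R - 1 = -1 - 8*R)
(F(-15) + S(13, v))*202 = ((6 + 2*(-15)) + (-1 - 8*(-11)))*202 = ((6 - 30) + (-1 + 88))*202 = (-24 + 87)*202 = 63*202 = 12726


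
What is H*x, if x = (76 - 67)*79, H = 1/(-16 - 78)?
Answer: -711/94 ≈ -7.5638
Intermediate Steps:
H = -1/94 (H = 1/(-94) = -1/94 ≈ -0.010638)
x = 711 (x = 9*79 = 711)
H*x = -1/94*711 = -711/94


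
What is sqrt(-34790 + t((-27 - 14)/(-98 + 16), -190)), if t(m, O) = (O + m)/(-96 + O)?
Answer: I*sqrt(2845628643)/286 ≈ 186.52*I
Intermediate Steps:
t(m, O) = (O + m)/(-96 + O)
sqrt(-34790 + t((-27 - 14)/(-98 + 16), -190)) = sqrt(-34790 + (-190 + (-27 - 14)/(-98 + 16))/(-96 - 190)) = sqrt(-34790 + (-190 - 41/(-82))/(-286)) = sqrt(-34790 - (-190 - 41*(-1/82))/286) = sqrt(-34790 - (-190 + 1/2)/286) = sqrt(-34790 - 1/286*(-379/2)) = sqrt(-34790 + 379/572) = sqrt(-19899501/572) = I*sqrt(2845628643)/286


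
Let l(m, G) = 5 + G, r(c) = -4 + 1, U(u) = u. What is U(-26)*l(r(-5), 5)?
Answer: -260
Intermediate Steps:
r(c) = -3
U(-26)*l(r(-5), 5) = -26*(5 + 5) = -26*10 = -260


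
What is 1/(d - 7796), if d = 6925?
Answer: -1/871 ≈ -0.0011481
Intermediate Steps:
1/(d - 7796) = 1/(6925 - 7796) = 1/(-871) = -1/871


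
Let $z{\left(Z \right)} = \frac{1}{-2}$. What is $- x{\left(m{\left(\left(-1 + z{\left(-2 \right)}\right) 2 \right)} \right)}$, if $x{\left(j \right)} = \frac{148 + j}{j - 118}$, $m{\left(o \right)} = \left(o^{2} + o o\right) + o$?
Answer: $\frac{163}{103} \approx 1.5825$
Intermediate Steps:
$z{\left(Z \right)} = - \frac{1}{2}$
$m{\left(o \right)} = o + 2 o^{2}$ ($m{\left(o \right)} = \left(o^{2} + o^{2}\right) + o = 2 o^{2} + o = o + 2 o^{2}$)
$x{\left(j \right)} = \frac{148 + j}{-118 + j}$
$- x{\left(m{\left(\left(-1 + z{\left(-2 \right)}\right) 2 \right)} \right)} = - \frac{148 + \left(-1 - \frac{1}{2}\right) 2 \left(1 + 2 \left(-1 - \frac{1}{2}\right) 2\right)}{-118 + \left(-1 - \frac{1}{2}\right) 2 \left(1 + 2 \left(-1 - \frac{1}{2}\right) 2\right)} = - \frac{148 + \left(- \frac{3}{2}\right) 2 \left(1 + 2 \left(\left(- \frac{3}{2}\right) 2\right)\right)}{-118 + \left(- \frac{3}{2}\right) 2 \left(1 + 2 \left(\left(- \frac{3}{2}\right) 2\right)\right)} = - \frac{148 - 3 \left(1 + 2 \left(-3\right)\right)}{-118 - 3 \left(1 + 2 \left(-3\right)\right)} = - \frac{148 - 3 \left(1 - 6\right)}{-118 - 3 \left(1 - 6\right)} = - \frac{148 - -15}{-118 - -15} = - \frac{148 + 15}{-118 + 15} = - \frac{163}{-103} = - \frac{\left(-1\right) 163}{103} = \left(-1\right) \left(- \frac{163}{103}\right) = \frac{163}{103}$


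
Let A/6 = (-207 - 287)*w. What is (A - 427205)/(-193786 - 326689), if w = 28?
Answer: 510197/520475 ≈ 0.98025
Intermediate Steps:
A = -82992 (A = 6*((-207 - 287)*28) = 6*(-494*28) = 6*(-13832) = -82992)
(A - 427205)/(-193786 - 326689) = (-82992 - 427205)/(-193786 - 326689) = -510197/(-520475) = -510197*(-1/520475) = 510197/520475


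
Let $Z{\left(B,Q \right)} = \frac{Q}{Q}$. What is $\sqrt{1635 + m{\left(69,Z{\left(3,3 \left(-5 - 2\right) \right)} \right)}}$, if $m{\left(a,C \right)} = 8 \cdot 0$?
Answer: $\sqrt{1635} \approx 40.435$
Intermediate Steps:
$Z{\left(B,Q \right)} = 1$
$m{\left(a,C \right)} = 0$
$\sqrt{1635 + m{\left(69,Z{\left(3,3 \left(-5 - 2\right) \right)} \right)}} = \sqrt{1635 + 0} = \sqrt{1635}$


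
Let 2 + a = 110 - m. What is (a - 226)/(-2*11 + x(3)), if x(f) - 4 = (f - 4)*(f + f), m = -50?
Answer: 17/6 ≈ 2.8333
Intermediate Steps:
x(f) = 4 + 2*f*(-4 + f) (x(f) = 4 + (f - 4)*(f + f) = 4 + (-4 + f)*(2*f) = 4 + 2*f*(-4 + f))
a = 158 (a = -2 + (110 - 1*(-50)) = -2 + (110 + 50) = -2 + 160 = 158)
(a - 226)/(-2*11 + x(3)) = (158 - 226)/(-2*11 + (4 - 8*3 + 2*3**2)) = -68/(-22 + (4 - 24 + 2*9)) = -68/(-22 + (4 - 24 + 18)) = -68/(-22 - 2) = -68/(-24) = -68*(-1/24) = 17/6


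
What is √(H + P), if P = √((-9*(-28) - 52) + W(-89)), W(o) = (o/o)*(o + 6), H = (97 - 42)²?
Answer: √(3025 + 3*√13) ≈ 55.098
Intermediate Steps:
H = 3025 (H = 55² = 3025)
W(o) = 6 + o (W(o) = 1*(6 + o) = 6 + o)
P = 3*√13 (P = √((-9*(-28) - 52) + (6 - 89)) = √((252 - 52) - 83) = √(200 - 83) = √117 = 3*√13 ≈ 10.817)
√(H + P) = √(3025 + 3*√13)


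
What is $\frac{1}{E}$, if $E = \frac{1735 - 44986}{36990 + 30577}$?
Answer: $- \frac{67567}{43251} \approx -1.5622$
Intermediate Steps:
$E = - \frac{43251}{67567} \approx -0.64012$
$\frac{1}{E} = \frac{1}{- \frac{43251}{67567}} = - \frac{67567}{43251}$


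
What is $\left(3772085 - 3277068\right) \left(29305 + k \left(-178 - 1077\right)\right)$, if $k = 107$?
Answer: $-51966884660$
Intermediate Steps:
$\left(3772085 - 3277068\right) \left(29305 + k \left(-178 - 1077\right)\right) = \left(3772085 - 3277068\right) \left(29305 + 107 \left(-178 - 1077\right)\right) = 495017 \left(29305 + 107 \left(-1255\right)\right) = 495017 \left(29305 - 134285\right) = 495017 \left(-104980\right) = -51966884660$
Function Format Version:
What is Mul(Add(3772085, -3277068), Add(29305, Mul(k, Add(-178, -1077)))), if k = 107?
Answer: -51966884660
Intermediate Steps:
Mul(Add(3772085, -3277068), Add(29305, Mul(k, Add(-178, -1077)))) = Mul(Add(3772085, -3277068), Add(29305, Mul(107, Add(-178, -1077)))) = Mul(495017, Add(29305, Mul(107, -1255))) = Mul(495017, Add(29305, -134285)) = Mul(495017, -104980) = -51966884660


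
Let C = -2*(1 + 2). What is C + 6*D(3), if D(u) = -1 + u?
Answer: 6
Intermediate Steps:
C = -6 (C = -2*3 = -6)
C + 6*D(3) = -6 + 6*(-1 + 3) = -6 + 6*2 = -6 + 12 = 6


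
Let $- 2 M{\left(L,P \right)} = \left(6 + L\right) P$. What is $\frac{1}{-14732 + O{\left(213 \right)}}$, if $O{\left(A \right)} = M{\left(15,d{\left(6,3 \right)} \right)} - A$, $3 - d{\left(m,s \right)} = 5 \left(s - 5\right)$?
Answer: $- \frac{2}{30163} \approx -6.6306 \cdot 10^{-5}$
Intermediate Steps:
$d{\left(m,s \right)} = 28 - 5 s$ ($d{\left(m,s \right)} = 3 - 5 \left(s - 5\right) = 3 - 5 \left(-5 + s\right) = 3 - \left(-25 + 5 s\right) = 28 - 5 s$)
$M{\left(L,P \right)} = - \frac{P \left(6 + L\right)}{2}$ ($M{\left(L,P \right)} = - \frac{\left(6 + L\right) P}{2} = - \frac{P \left(6 + L\right)}{2}$)
$O{\left(A \right)} = - \frac{273}{2} - A$ ($O{\left(A \right)} = - \frac{\left(28 - 15\right) \left(6 + 15\right)}{2} - A = \left(- \frac{1}{2}\right) \left(28 - 15\right) 21 - A = \left(- \frac{1}{2}\right) 13 \cdot 21 - A = - \frac{273}{2} - A$)
$\frac{1}{-14732 + O{\left(213 \right)}} = \frac{1}{-14732 - \frac{699}{2}} = \frac{1}{- \frac{30163}{2}} = - \frac{2}{30163}$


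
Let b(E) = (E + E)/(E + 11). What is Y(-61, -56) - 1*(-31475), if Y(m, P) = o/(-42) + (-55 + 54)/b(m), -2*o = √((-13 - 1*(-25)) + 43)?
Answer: 1919950/61 + √55/84 ≈ 31475.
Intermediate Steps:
o = -√55/2 (o = -√((-13 - 1*(-25)) + 43)/2 = -√((-13 + 25) + 43)/2 = -√(12 + 43)/2 = -√55/2 ≈ -3.7081)
b(E) = 2*E/(11 + E) (b(E) = (2*E)/(11 + E) = 2*E/(11 + E))
Y(m, P) = √55/84 - (11 + m)/(2*m) (Y(m, P) = -√55/2/(-42) + (-55 + 54)/((2*m/(11 + m))) = -√55/2*(-1/42) - (11 + m)/(2*m) = √55/84 - (11 + m)/(2*m))
Y(-61, -56) - 1*(-31475) = (1/84)*(-462 - 42*(-61) - 61*√55)/(-61) - 1*(-31475) = (1/84)*(-1/61)*(-462 + 2562 - 61*√55) + 31475 = (1/84)*(-1/61)*(2100 - 61*√55) + 31475 = (-25/61 + √55/84) + 31475 = 1919950/61 + √55/84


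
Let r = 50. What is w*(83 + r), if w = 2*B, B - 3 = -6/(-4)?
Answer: 1197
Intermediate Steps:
B = 9/2 (B = 3 - 6/(-4) = 3 - 6*(-¼) = 3 + 3/2 = 9/2 ≈ 4.5000)
w = 9 (w = 2*(9/2) = 9)
w*(83 + r) = 9*(83 + 50) = 9*133 = 1197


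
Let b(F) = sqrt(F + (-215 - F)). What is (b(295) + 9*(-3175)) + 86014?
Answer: 57439 + I*sqrt(215) ≈ 57439.0 + 14.663*I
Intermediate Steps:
b(F) = I*sqrt(215) (b(F) = sqrt(-215) = I*sqrt(215))
(b(295) + 9*(-3175)) + 86014 = (I*sqrt(215) + 9*(-3175)) + 86014 = (I*sqrt(215) - 28575) + 86014 = (-28575 + I*sqrt(215)) + 86014 = 57439 + I*sqrt(215)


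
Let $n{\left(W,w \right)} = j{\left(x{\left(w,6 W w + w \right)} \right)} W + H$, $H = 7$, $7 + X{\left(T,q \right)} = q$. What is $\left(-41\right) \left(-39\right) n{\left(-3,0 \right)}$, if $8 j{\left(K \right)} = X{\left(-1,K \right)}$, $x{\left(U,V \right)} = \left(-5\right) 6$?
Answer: $\frac{267033}{8} \approx 33379.0$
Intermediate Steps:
$X{\left(T,q \right)} = -7 + q$
$x{\left(U,V \right)} = -30$
$j{\left(K \right)} = - \frac{7}{8} + \frac{K}{8}$ ($j{\left(K \right)} = \frac{-7 + K}{8} = - \frac{7}{8} + \frac{K}{8}$)
$n{\left(W,w \right)} = 7 - \frac{37 W}{8}$ ($n{\left(W,w \right)} = \left(- \frac{7}{8} + \frac{1}{8} \left(-30\right)\right) W + 7 = \left(- \frac{7}{8} - \frac{15}{4}\right) W + 7 = - \frac{37 W}{8} + 7 = 7 - \frac{37 W}{8}$)
$\left(-41\right) \left(-39\right) n{\left(-3,0 \right)} = \left(-41\right) \left(-39\right) \left(7 - - \frac{111}{8}\right) = 1599 \left(7 + \frac{111}{8}\right) = 1599 \cdot \frac{167}{8} = \frac{267033}{8}$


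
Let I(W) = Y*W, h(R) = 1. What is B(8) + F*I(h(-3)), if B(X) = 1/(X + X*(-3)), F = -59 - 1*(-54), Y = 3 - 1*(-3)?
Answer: -481/16 ≈ -30.063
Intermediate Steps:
Y = 6 (Y = 3 + 3 = 6)
F = -5 (F = -59 + 54 = -5)
B(X) = -1/(2*X) (B(X) = 1/(X - 3*X) = 1/(-2*X) = -1/(2*X))
I(W) = 6*W
B(8) + F*I(h(-3)) = -1/2/8 - 30 = -1/2*1/8 - 5*6 = -1/16 - 30 = -481/16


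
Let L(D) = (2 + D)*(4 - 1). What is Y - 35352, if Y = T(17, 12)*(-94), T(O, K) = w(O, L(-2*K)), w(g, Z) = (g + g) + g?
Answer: -40146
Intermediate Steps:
L(D) = 6 + 3*D (L(D) = (2 + D)*3 = 6 + 3*D)
w(g, Z) = 3*g (w(g, Z) = 2*g + g = 3*g)
T(O, K) = 3*O
Y = -4794 (Y = (3*17)*(-94) = 51*(-94) = -4794)
Y - 35352 = -4794 - 35352 = -40146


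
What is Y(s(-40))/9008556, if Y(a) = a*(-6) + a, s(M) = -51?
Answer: 85/3002852 ≈ 2.8306e-5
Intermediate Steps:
Y(a) = -5*a (Y(a) = -6*a + a = -5*a)
Y(s(-40))/9008556 = -5*(-51)/9008556 = 255*(1/9008556) = 85/3002852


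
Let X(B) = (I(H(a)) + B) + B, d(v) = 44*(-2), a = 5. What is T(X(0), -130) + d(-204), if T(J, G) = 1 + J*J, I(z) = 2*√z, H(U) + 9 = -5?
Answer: -143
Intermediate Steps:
H(U) = -14 (H(U) = -9 - 5 = -14)
d(v) = -88
X(B) = 2*B + 2*I*√14 (X(B) = (2*√(-14) + B) + B = (2*(I*√14) + B) + B = (2*I*√14 + B) + B = (B + 2*I*√14) + B = 2*B + 2*I*√14)
T(J, G) = 1 + J²
T(X(0), -130) + d(-204) = (1 + (2*0 + 2*I*√14)²) - 88 = (1 + (0 + 2*I*√14)²) - 88 = (1 + (2*I*√14)²) - 88 = (1 - 56) - 88 = -55 - 88 = -143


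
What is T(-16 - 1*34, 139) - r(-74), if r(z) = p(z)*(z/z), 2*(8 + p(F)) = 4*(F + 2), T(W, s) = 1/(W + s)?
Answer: 13529/89 ≈ 152.01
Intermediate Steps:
p(F) = -4 + 2*F (p(F) = -8 + (4*(F + 2))/2 = -8 + (4*(2 + F))/2 = -8 + (8 + 4*F)/2 = -8 + (4 + 2*F) = -4 + 2*F)
r(z) = -4 + 2*z (r(z) = (-4 + 2*z)*(z/z) = (-4 + 2*z)*1 = -4 + 2*z)
T(-16 - 1*34, 139) - r(-74) = 1/((-16 - 1*34) + 139) - (-4 + 2*(-74)) = 1/((-16 - 34) + 139) - (-4 - 148) = 1/(-50 + 139) - 1*(-152) = 1/89 + 152 = 13529/89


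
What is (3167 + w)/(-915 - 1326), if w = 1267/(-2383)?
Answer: -7545694/5340303 ≈ -1.4130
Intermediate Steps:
w = -1267/2383 (w = 1267*(-1/2383) = -1267/2383 ≈ -0.53168)
(3167 + w)/(-915 - 1326) = (3167 - 1267/2383)/(-915 - 1326) = (7545694/2383)/(-2241) = (7545694/2383)*(-1/2241) = -7545694/5340303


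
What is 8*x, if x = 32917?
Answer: 263336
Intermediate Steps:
8*x = 8*32917 = 263336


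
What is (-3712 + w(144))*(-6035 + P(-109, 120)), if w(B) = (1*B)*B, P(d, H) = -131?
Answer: -104969984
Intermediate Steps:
w(B) = B² (w(B) = B*B = B²)
(-3712 + w(144))*(-6035 + P(-109, 120)) = (-3712 + 144²)*(-6035 - 131) = (-3712 + 20736)*(-6166) = 17024*(-6166) = -104969984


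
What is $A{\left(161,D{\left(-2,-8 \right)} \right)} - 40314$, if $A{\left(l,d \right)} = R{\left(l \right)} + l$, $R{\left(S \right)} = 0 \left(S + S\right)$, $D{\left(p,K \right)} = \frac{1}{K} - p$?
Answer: $-40153$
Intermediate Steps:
$R{\left(S \right)} = 0$ ($R{\left(S \right)} = 0 \cdot 2 S = 0$)
$A{\left(l,d \right)} = l$ ($A{\left(l,d \right)} = 0 + l = l$)
$A{\left(161,D{\left(-2,-8 \right)} \right)} - 40314 = 161 - 40314 = -40153$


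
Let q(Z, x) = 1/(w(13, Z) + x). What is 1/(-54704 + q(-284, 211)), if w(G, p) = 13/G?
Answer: -212/11597247 ≈ -1.8280e-5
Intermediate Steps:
q(Z, x) = 1/(1 + x) (q(Z, x) = 1/(13/13 + x) = 1/(13*(1/13) + x) = 1/(1 + x))
1/(-54704 + q(-284, 211)) = 1/(-54704 + 1/(1 + 211)) = 1/(-54704 + 1/212) = 1/(-11597247/212) = -212/11597247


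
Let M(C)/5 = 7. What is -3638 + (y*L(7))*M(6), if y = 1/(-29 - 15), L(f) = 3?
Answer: -160177/44 ≈ -3640.4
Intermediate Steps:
M(C) = 35 (M(C) = 5*7 = 35)
y = -1/44 (y = 1/(-44) = -1/44 ≈ -0.022727)
-3638 + (y*L(7))*M(6) = -3638 - 1/44*3*35 = -3638 - 3/44*35 = -3638 - 105/44 = -160177/44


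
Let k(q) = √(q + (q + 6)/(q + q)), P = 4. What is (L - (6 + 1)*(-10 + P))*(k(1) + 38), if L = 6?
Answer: 1824 + 72*√2 ≈ 1925.8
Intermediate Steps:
k(q) = √(q + (6 + q)/(2*q)) (k(q) = √(q + (6 + q)/((2*q))) = √(q + (6 + q)*(1/(2*q))) = √(q + (6 + q)/(2*q)))
(L - (6 + 1)*(-10 + P))*(k(1) + 38) = (6 - (6 + 1)*(-10 + 4))*(√(2 + 4*1 + 12/1)/2 + 38) = (6 - 7*(-6))*(√(2 + 4 + 12*1)/2 + 38) = (6 - 1*(-42))*(√(2 + 4 + 12)/2 + 38) = (6 + 42)*(√18/2 + 38) = 48*((3*√2)/2 + 38) = 48*(3*√2/2 + 38) = 48*(38 + 3*√2/2) = 1824 + 72*√2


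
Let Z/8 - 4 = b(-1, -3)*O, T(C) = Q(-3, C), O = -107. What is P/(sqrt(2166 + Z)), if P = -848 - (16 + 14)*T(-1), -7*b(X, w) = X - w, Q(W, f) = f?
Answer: -409*sqrt(119686)/8549 ≈ -16.551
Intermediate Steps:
T(C) = C
b(X, w) = -X/7 + w/7 (b(X, w) = -(X - w)/7 = -X/7 + w/7)
Z = 1936/7 (Z = 32 + 8*((-1/7*(-1) + (1/7)*(-3))*(-107)) = 32 + 8*((1/7 - 3/7)*(-107)) = 32 + 8*(-2/7*(-107)) = 32 + 8*(214/7) = 32 + 1712/7 = 1936/7 ≈ 276.57)
P = -818 (P = -848 - (16 + 14)*(-1) = -848 - 30*(-1) = -848 - 1*(-30) = -848 + 30 = -818)
P/(sqrt(2166 + Z)) = -818/sqrt(2166 + 1936/7) = -818*sqrt(119686)/17098 = -409*sqrt(119686)/8549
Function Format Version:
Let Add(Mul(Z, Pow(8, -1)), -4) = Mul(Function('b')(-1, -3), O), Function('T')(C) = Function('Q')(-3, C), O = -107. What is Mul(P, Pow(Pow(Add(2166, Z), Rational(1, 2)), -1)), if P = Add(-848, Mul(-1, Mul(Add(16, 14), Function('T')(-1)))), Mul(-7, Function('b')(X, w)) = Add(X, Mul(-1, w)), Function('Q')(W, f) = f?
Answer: Mul(Rational(-409, 8549), Pow(119686, Rational(1, 2))) ≈ -16.551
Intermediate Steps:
Function('T')(C) = C
Function('b')(X, w) = Add(Mul(Rational(-1, 7), X), Mul(Rational(1, 7), w)) (Function('b')(X, w) = Mul(Rational(-1, 7), Add(X, Mul(-1, w))) = Add(Mul(Rational(-1, 7), X), Mul(Rational(1, 7), w)))
Z = Rational(1936, 7) (Z = Add(32, Mul(8, Mul(Add(Mul(Rational(-1, 7), -1), Mul(Rational(1, 7), -3)), -107))) = Add(32, Mul(8, Mul(Add(Rational(1, 7), Rational(-3, 7)), -107))) = Add(32, Mul(8, Mul(Rational(-2, 7), -107))) = Add(32, Mul(8, Rational(214, 7))) = Add(32, Rational(1712, 7)) = Rational(1936, 7) ≈ 276.57)
P = -818 (P = Add(-848, Mul(-1, Mul(Add(16, 14), -1))) = Add(-848, Mul(-1, Mul(30, -1))) = Add(-848, Mul(-1, -30)) = Add(-848, 30) = -818)
Mul(P, Pow(Pow(Add(2166, Z), Rational(1, 2)), -1)) = Mul(-818, Pow(Pow(Add(2166, Rational(1936, 7)), Rational(1, 2)), -1)) = Mul(-818, Pow(Pow(Rational(17098, 7), Rational(1, 2)), -1)) = Mul(-818, Pow(Mul(Rational(1, 7), Pow(119686, Rational(1, 2))), -1)) = Mul(-818, Mul(Rational(1, 17098), Pow(119686, Rational(1, 2)))) = Mul(Rational(-409, 8549), Pow(119686, Rational(1, 2)))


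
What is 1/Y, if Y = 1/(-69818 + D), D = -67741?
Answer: -137559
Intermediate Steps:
Y = -1/137559 (Y = 1/(-69818 - 67741) = 1/(-137559) = -1/137559 ≈ -7.2696e-6)
1/Y = 1/(-1/137559) = -137559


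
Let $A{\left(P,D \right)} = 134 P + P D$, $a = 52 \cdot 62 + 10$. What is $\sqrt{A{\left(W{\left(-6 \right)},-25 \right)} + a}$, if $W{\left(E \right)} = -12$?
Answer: $3 \sqrt{214} \approx 43.886$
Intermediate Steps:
$a = 3234$ ($a = 3224 + 10 = 3234$)
$A{\left(P,D \right)} = 134 P + D P$
$\sqrt{A{\left(W{\left(-6 \right)},-25 \right)} + a} = \sqrt{- 12 \left(134 - 25\right) + 3234} = \sqrt{\left(-12\right) 109 + 3234} = \sqrt{-1308 + 3234} = \sqrt{1926} = 3 \sqrt{214}$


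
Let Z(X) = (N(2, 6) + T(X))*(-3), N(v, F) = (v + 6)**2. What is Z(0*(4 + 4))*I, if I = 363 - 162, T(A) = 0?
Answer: -38592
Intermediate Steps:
N(v, F) = (6 + v)**2
I = 201
Z(X) = -192 (Z(X) = ((6 + 2)**2 + 0)*(-3) = (8**2 + 0)*(-3) = (64 + 0)*(-3) = 64*(-3) = -192)
Z(0*(4 + 4))*I = -192*201 = -38592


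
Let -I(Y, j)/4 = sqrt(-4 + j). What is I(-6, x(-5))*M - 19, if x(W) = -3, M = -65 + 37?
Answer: -19 + 112*I*sqrt(7) ≈ -19.0 + 296.32*I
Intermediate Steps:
M = -28
I(Y, j) = -4*sqrt(-4 + j)
I(-6, x(-5))*M - 19 = -4*sqrt(-4 - 3)*(-28) - 19 = -4*I*sqrt(7)*(-28) - 19 = 112*I*sqrt(7) - 19 = -19 + 112*I*sqrt(7)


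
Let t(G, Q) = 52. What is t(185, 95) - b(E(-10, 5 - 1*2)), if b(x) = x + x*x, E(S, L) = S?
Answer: -38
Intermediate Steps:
b(x) = x + x²
t(185, 95) - b(E(-10, 5 - 1*2)) = 52 - (-10)*(1 - 10) = 52 - (-10)*(-9) = 52 - 1*90 = 52 - 90 = -38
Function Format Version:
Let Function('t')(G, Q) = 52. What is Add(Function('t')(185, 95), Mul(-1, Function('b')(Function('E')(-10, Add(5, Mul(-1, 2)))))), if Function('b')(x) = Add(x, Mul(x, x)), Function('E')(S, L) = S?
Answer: -38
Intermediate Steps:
Function('b')(x) = Add(x, Pow(x, 2))
Add(Function('t')(185, 95), Mul(-1, Function('b')(Function('E')(-10, Add(5, Mul(-1, 2)))))) = Add(52, Mul(-1, Mul(-10, Add(1, -10)))) = Add(52, Mul(-1, Mul(-10, -9))) = Add(52, Mul(-1, 90)) = Add(52, -90) = -38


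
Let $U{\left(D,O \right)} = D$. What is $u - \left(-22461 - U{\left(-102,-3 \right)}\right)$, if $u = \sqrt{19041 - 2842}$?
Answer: $22359 + \sqrt{16199} \approx 22486.0$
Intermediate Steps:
$u = \sqrt{16199}$ ($u = \sqrt{19041 - 2842} = \sqrt{16199} \approx 127.28$)
$u - \left(-22461 - U{\left(-102,-3 \right)}\right) = \sqrt{16199} - \left(-22461 - -102\right) = \sqrt{16199} - \left(-22461 + 102\right) = \sqrt{16199} - -22359 = \sqrt{16199} + 22359 = 22359 + \sqrt{16199}$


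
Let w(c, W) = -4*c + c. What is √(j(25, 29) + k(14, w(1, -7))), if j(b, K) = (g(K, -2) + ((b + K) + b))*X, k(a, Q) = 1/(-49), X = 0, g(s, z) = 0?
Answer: I/7 ≈ 0.14286*I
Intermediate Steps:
w(c, W) = -3*c
k(a, Q) = -1/49
j(b, K) = 0 (j(b, K) = (0 + ((b + K) + b))*0 = (0 + ((K + b) + b))*0 = (0 + (K + 2*b))*0 = (K + 2*b)*0 = 0)
√(j(25, 29) + k(14, w(1, -7))) = √(0 - 1/49) = √(-1/49) = I/7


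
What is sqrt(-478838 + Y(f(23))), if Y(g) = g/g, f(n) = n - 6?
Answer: I*sqrt(478837) ≈ 691.98*I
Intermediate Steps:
f(n) = -6 + n
Y(g) = 1
sqrt(-478838 + Y(f(23))) = sqrt(-478838 + 1) = sqrt(-478837) = I*sqrt(478837)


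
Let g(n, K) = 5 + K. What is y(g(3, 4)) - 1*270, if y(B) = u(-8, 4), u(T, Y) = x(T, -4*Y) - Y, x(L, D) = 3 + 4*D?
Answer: -335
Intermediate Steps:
u(T, Y) = 3 - 17*Y (u(T, Y) = (3 + 4*(-4*Y)) - Y = (3 - 16*Y) - Y = 3 - 17*Y)
y(B) = -65 (y(B) = 3 - 17*4 = 3 - 68 = -65)
y(g(3, 4)) - 1*270 = -65 - 1*270 = -65 - 270 = -335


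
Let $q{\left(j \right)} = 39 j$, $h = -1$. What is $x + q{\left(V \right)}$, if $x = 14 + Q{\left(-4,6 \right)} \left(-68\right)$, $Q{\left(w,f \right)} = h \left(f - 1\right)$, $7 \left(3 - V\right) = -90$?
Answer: $\frac{6807}{7} \approx 972.43$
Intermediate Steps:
$V = \frac{111}{7}$ ($V = 3 - - \frac{90}{7} = 3 + \frac{90}{7} = \frac{111}{7} \approx 15.857$)
$Q{\left(w,f \right)} = 1 - f$ ($Q{\left(w,f \right)} = - (f - 1) = - (-1 + f) = 1 - f$)
$x = 354$ ($x = 14 + \left(1 - 6\right) \left(-68\right) = 14 - -340 = 14 + 340 = 354$)
$x + q{\left(V \right)} = 354 + 39 \cdot \frac{111}{7} = 354 + \frac{4329}{7} = \frac{6807}{7}$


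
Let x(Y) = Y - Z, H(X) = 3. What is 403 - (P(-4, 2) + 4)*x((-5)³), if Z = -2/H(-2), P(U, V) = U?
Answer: 403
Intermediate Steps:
Z = -⅔ (Z = -2/3 = -2*⅓ = -⅔ ≈ -0.66667)
x(Y) = ⅔ + Y (x(Y) = Y - 1*(-⅔) = Y + ⅔ = ⅔ + Y)
403 - (P(-4, 2) + 4)*x((-5)³) = 403 - (-4 + 4)*(⅔ + (-5)³) = 403 - 0*(⅔ - 125) = 403 - 0*(-373)/3 = 403 - 1*0 = 403 + 0 = 403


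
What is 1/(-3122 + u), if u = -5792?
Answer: -1/8914 ≈ -0.00011218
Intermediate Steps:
1/(-3122 + u) = 1/(-3122 - 5792) = 1/(-8914) = -1/8914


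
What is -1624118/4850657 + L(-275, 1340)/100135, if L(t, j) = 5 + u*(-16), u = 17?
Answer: -23418025907/69388648385 ≈ -0.33749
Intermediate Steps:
L(t, j) = -267 (L(t, j) = 5 + 17*(-16) = 5 - 272 = -267)
-1624118/4850657 + L(-275, 1340)/100135 = -1624118/4850657 - 267/100135 = -23418025907/69388648385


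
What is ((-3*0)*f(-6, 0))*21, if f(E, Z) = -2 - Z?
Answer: 0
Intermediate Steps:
((-3*0)*f(-6, 0))*21 = ((-3*0)*(-2 - 1*0))*21 = (0*(-2 + 0))*21 = (0*(-2))*21 = 0*21 = 0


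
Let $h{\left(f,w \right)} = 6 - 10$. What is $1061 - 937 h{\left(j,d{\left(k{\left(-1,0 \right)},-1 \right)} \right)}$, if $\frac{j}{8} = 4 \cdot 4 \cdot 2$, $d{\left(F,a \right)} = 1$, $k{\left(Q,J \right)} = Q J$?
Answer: $4809$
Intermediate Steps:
$k{\left(Q,J \right)} = J Q$
$j = 256$ ($j = 8 \cdot 4 \cdot 4 \cdot 2 = 8 \cdot 16 \cdot 2 = 8 \cdot 32 = 256$)
$h{\left(f,w \right)} = -4$ ($h{\left(f,w \right)} = 6 - 10 = -4$)
$1061 - 937 h{\left(j,d{\left(k{\left(-1,0 \right)},-1 \right)} \right)} = 1061 - -3748 = 1061 + 3748 = 4809$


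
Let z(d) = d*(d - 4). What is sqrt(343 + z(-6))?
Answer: sqrt(403) ≈ 20.075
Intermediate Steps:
z(d) = d*(-4 + d)
sqrt(343 + z(-6)) = sqrt(343 - 6*(-4 - 6)) = sqrt(343 - 6*(-10)) = sqrt(343 + 60) = sqrt(403)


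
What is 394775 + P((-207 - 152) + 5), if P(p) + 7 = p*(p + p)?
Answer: 645400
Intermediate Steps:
P(p) = -7 + 2*p**2 (P(p) = -7 + p*(p + p) = -7 + p*(2*p) = -7 + 2*p**2)
394775 + P((-207 - 152) + 5) = 394775 + (-7 + 2*((-207 - 152) + 5)**2) = 394775 + (-7 + 2*(-359 + 5)**2) = 394775 + (-7 + 2*(-354)**2) = 394775 + (-7 + 2*125316) = 394775 + (-7 + 250632) = 394775 + 250625 = 645400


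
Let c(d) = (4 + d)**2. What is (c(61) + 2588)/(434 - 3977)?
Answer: -2271/1181 ≈ -1.9229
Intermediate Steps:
(c(61) + 2588)/(434 - 3977) = ((4 + 61)**2 + 2588)/(434 - 3977) = (65**2 + 2588)/(-3543) = (4225 + 2588)*(-1/3543) = 6813*(-1/3543) = -2271/1181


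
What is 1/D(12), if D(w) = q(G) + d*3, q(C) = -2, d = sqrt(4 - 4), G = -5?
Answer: -1/2 ≈ -0.50000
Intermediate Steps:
d = 0 (d = sqrt(0) = 0)
D(w) = -2 (D(w) = -2 + 0*3 = -2 + 0 = -2)
1/D(12) = 1/(-2) = -1/2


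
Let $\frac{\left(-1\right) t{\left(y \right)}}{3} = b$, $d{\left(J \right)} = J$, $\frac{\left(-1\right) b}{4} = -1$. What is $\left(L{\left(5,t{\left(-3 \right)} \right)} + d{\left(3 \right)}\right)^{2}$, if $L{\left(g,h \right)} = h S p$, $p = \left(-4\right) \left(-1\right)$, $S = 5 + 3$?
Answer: $145161$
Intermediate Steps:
$b = 4$ ($b = \left(-4\right) \left(-1\right) = 4$)
$S = 8$
$t{\left(y \right)} = -12$ ($t{\left(y \right)} = \left(-3\right) 4 = -12$)
$p = 4$
$L{\left(g,h \right)} = 32 h$ ($L{\left(g,h \right)} = h 8 \cdot 4 = 8 h 4 = 32 h$)
$\left(L{\left(5,t{\left(-3 \right)} \right)} + d{\left(3 \right)}\right)^{2} = \left(32 \left(-12\right) + 3\right)^{2} = \left(-384 + 3\right)^{2} = \left(-381\right)^{2} = 145161$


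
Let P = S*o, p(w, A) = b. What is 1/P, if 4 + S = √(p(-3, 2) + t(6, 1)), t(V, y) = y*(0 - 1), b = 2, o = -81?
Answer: 1/243 ≈ 0.0041152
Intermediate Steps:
p(w, A) = 2
t(V, y) = -y (t(V, y) = y*(-1) = -y)
S = -3 (S = -4 + √(2 - 1*1) = -4 + √(2 - 1) = -4 + √1 = -4 + 1 = -3)
P = 243 (P = -3*(-81) = 243)
1/P = 1/243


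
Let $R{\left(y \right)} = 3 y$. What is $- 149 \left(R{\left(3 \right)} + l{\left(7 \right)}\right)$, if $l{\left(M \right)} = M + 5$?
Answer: $-3129$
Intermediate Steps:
$l{\left(M \right)} = 5 + M$
$- 149 \left(R{\left(3 \right)} + l{\left(7 \right)}\right) = - 149 \left(3 \cdot 3 + \left(5 + 7\right)\right) = - 149 \left(9 + 12\right) = \left(-149\right) 21 = -3129$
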